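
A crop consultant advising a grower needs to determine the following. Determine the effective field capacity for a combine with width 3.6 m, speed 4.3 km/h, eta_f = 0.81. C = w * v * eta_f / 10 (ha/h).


C = w * v * eta_f / 10
  = 3.6 * 4.3 * 0.81 / 10
  = 12.54 / 10
  = 1.25 ha/h


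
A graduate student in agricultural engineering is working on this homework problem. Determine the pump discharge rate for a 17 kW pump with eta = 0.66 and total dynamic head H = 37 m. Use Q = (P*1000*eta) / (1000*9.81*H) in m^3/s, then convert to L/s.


Q = (P * 1000 * eta) / (rho * g * H)
  = (17 * 1000 * 0.66) / (1000 * 9.81 * 37)
  = 11220 / 362970
  = 0.03091 m^3/s = 30.91 L/s


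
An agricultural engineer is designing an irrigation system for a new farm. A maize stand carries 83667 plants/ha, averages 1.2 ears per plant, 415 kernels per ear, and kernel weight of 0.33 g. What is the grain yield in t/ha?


Y = density * ears * kernels * kw
  = 83667 * 1.2 * 415 * 0.33 g/ha
  = 13749834.78 g/ha
  = 13749.83 kg/ha = 13.75 t/ha


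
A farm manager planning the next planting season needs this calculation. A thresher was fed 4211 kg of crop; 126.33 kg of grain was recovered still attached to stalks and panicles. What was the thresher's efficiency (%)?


eta = (total - unthreshed) / total * 100
    = (4211 - 126.33) / 4211 * 100
    = 4084.67 / 4211 * 100
    = 97%


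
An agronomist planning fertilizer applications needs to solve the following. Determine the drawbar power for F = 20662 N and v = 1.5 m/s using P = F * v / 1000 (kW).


P = F * v / 1000
  = 20662 * 1.5 / 1000
  = 30993 / 1000
  = 30.99 kW


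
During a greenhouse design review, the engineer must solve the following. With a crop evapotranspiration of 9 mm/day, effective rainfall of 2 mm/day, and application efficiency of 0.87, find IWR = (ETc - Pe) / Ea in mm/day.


IWR = (ETc - Pe) / Ea
    = (9 - 2) / 0.87
    = 7 / 0.87
    = 8.05 mm/day


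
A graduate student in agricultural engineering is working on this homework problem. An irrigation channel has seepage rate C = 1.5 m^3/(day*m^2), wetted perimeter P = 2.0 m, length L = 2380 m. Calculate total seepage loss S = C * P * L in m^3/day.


S = C * P * L
  = 1.5 * 2.0 * 2380
  = 7140 m^3/day


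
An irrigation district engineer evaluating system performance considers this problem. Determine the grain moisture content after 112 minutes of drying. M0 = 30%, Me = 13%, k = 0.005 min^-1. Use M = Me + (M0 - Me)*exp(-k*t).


M = Me + (M0 - Me) * e^(-k*t)
  = 13 + (30 - 13) * e^(-0.005*112)
  = 13 + 17 * e^(-0.560)
  = 13 + 17 * 0.57121
  = 13 + 9.7106
  = 22.71%


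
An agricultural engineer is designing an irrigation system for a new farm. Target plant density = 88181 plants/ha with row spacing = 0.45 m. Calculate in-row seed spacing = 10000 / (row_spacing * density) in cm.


spacing = 10000 / (row_sp * density)
        = 10000 / (0.45 * 88181)
        = 10000 / 39681.45
        = 0.25201 m = 25.20 cm


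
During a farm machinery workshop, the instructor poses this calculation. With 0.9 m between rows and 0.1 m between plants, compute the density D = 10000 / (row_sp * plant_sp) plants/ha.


D = 10000 / (row_sp * plant_sp)
  = 10000 / (0.9 * 0.1)
  = 10000 / 0.0900
  = 111111.11 plants/ha


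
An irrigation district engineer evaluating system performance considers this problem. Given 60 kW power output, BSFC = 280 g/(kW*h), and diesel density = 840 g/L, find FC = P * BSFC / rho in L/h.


FC = P * BSFC / rho_fuel
   = 60 * 280 / 840
   = 16800 / 840
   = 20 L/h


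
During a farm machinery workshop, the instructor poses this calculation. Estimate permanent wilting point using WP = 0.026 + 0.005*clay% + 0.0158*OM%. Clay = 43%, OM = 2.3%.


WP = 0.026 + 0.005*43 + 0.0158*2.3
   = 0.026 + 0.2150 + 0.0363
   = 0.2773


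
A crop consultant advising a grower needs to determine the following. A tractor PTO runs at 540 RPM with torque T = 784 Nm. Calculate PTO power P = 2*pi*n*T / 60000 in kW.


P = 2*pi*n*T / 60000
  = 2*pi * 540 * 784 / 60000
  = 2660049.33 / 60000
  = 44.33 kW


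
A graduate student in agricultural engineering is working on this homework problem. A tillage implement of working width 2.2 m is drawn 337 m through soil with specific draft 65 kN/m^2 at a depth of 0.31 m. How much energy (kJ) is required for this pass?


E = k * d * w * L
  = 65 * 0.31 * 2.2 * 337
  = 14939.21 kJ


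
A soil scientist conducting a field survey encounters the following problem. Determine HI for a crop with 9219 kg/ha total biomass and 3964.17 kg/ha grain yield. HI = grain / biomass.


HI = grain_yield / biomass
   = 3964.17 / 9219
   = 0.43


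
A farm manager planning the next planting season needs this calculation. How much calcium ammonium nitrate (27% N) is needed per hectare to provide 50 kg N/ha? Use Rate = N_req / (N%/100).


Rate = N_required / (N_content / 100)
     = 50 / (27 / 100)
     = 50 / 0.27
     = 185.19 kg/ha


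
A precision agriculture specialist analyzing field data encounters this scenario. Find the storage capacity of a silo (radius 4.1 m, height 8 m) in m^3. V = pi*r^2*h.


V = pi * r^2 * h
  = pi * 4.1^2 * 8
  = pi * 16.81 * 8
  = 422.48 m^3


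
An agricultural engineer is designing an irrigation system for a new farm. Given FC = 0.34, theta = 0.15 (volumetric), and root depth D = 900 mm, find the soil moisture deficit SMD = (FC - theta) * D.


SMD = (FC - theta) * D
    = (0.34 - 0.15) * 900
    = 0.190 * 900
    = 171 mm


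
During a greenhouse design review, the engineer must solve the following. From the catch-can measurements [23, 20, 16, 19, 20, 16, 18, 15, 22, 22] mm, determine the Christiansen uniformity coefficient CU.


xbar = 191 / 10 = 19.100
sum|xi - xbar| = 23
CU = 100 * (1 - 23 / (10 * 19.100))
   = 100 * (1 - 0.1204)
   = 87.96%


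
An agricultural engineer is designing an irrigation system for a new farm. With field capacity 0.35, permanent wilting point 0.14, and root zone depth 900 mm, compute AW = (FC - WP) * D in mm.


AW = (FC - WP) * D
   = (0.35 - 0.14) * 900
   = 0.21 * 900
   = 189 mm


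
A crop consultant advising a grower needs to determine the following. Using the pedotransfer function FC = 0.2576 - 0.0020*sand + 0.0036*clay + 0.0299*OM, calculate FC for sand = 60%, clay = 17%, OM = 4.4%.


FC = 0.2576 - 0.0020*60 + 0.0036*17 + 0.0299*4.4
   = 0.2576 - 0.1200 + 0.0612 + 0.1316
   = 0.3304


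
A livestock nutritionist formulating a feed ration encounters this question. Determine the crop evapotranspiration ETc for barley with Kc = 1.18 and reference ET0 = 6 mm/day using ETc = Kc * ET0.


ETc = Kc * ET0
    = 1.18 * 6
    = 7.08 mm/day


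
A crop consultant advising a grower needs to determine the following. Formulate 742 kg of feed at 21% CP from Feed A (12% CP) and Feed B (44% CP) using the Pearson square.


parts_A = CP_b - target = 44 - 21 = 23
parts_B = target - CP_a = 21 - 12 = 9
total_parts = 23 + 9 = 32
Feed A = 742 * 23 / 32 = 533.31 kg
Feed B = 742 * 9 / 32 = 208.69 kg

533.31 kg


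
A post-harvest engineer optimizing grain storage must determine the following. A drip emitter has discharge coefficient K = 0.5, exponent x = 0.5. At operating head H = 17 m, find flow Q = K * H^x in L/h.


Q = K * H^x
  = 0.5 * 17^0.5
  = 0.5 * 4.1231
  = 2.06 L/h


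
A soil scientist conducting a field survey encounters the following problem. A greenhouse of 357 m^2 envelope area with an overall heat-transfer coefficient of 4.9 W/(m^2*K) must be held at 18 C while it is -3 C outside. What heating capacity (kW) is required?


dT = 18 - (-3) = 21 K
Q = U * A * dT
  = 4.9 * 357 * 21
  = 36735.30 W = 36.74 kW


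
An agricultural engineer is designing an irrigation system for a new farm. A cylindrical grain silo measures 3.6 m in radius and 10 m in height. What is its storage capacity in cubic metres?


V = pi * r^2 * h
  = pi * 3.6^2 * 10
  = pi * 12.96 * 10
  = 407.15 m^3


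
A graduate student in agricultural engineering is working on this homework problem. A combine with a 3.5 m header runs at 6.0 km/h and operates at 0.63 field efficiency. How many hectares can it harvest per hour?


C = w * v * eta_f / 10
  = 3.5 * 6.0 * 0.63 / 10
  = 13.23 / 10
  = 1.32 ha/h


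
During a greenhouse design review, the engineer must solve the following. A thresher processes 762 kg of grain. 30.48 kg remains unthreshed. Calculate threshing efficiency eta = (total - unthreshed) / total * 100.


eta = (total - unthreshed) / total * 100
    = (762 - 30.48) / 762 * 100
    = 731.52 / 762 * 100
    = 96%


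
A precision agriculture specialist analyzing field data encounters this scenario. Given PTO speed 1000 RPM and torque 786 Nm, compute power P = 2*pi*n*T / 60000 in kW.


P = 2*pi*n*T / 60000
  = 2*pi * 1000 * 786 / 60000
  = 4938583.65 / 60000
  = 82.31 kW


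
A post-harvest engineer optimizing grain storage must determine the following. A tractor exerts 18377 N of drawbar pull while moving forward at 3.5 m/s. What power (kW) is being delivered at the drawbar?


P = F * v / 1000
  = 18377 * 3.5 / 1000
  = 64319.50 / 1000
  = 64.32 kW


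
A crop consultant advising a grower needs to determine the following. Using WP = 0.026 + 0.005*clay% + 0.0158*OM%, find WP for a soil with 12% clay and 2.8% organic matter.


WP = 0.026 + 0.005*12 + 0.0158*2.8
   = 0.026 + 0.0600 + 0.0442
   = 0.1302


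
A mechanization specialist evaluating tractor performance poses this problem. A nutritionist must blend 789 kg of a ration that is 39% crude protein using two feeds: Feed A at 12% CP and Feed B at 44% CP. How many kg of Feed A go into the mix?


parts_A = CP_b - target = 44 - 39 = 5
parts_B = target - CP_a = 39 - 12 = 27
total_parts = 5 + 27 = 32
Feed A = 789 * 5 / 32 = 123.28 kg
Feed B = 789 * 27 / 32 = 665.72 kg

123.28 kg


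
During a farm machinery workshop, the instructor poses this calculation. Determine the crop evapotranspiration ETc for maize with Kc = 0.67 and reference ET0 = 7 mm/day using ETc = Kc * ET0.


ETc = Kc * ET0
    = 0.67 * 7
    = 4.69 mm/day


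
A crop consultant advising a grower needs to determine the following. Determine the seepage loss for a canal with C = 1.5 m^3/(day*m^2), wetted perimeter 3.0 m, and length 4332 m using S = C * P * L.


S = C * P * L
  = 1.5 * 3.0 * 4332
  = 19494 m^3/day


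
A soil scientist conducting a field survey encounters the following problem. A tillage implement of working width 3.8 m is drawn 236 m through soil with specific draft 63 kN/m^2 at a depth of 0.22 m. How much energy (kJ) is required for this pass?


E = k * d * w * L
  = 63 * 0.22 * 3.8 * 236
  = 12429.65 kJ


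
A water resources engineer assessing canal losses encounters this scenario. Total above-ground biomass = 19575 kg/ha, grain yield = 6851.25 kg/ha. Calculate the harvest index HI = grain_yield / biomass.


HI = grain_yield / biomass
   = 6851.25 / 19575
   = 0.35


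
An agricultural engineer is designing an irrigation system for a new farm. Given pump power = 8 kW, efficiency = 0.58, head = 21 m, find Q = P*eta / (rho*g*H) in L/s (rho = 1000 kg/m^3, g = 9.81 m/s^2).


Q = (P * 1000 * eta) / (rho * g * H)
  = (8 * 1000 * 0.58) / (1000 * 9.81 * 21)
  = 4640 / 206010
  = 0.02252 m^3/s = 22.52 L/s


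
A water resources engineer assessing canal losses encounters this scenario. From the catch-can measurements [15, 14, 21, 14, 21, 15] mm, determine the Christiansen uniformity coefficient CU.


xbar = 100 / 6 = 16.667
sum|xi - xbar| = 17.333
CU = 100 * (1 - 17.333 / (6 * 16.667))
   = 100 * (1 - 0.1733)
   = 82.67%


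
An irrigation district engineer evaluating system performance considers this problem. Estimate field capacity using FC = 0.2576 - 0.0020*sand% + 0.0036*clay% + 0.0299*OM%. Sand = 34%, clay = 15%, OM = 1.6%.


FC = 0.2576 - 0.0020*34 + 0.0036*15 + 0.0299*1.6
   = 0.2576 - 0.0680 + 0.0540 + 0.0478
   = 0.2914


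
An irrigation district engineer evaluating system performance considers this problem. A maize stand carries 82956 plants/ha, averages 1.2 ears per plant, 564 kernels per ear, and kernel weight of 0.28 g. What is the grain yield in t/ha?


Y = density * ears * kernels * kw
  = 82956 * 1.2 * 564 * 0.28 g/ha
  = 15720493.82 g/ha
  = 15720.49 kg/ha = 15.72 t/ha


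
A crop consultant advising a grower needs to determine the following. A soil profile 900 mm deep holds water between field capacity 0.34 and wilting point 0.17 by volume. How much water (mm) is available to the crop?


AW = (FC - WP) * D
   = (0.34 - 0.17) * 900
   = 0.17 * 900
   = 153 mm


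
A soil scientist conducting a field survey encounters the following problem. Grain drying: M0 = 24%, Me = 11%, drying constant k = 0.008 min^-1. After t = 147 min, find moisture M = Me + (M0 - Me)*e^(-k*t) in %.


M = Me + (M0 - Me) * e^(-k*t)
  = 11 + (24 - 11) * e^(-0.008*147)
  = 11 + 13 * e^(-1.176)
  = 11 + 13 * 0.30851
  = 11 + 4.0106
  = 15.01%


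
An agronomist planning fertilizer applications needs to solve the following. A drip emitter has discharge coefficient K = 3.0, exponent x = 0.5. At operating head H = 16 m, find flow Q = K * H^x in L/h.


Q = K * H^x
  = 3.0 * 16^0.5
  = 3.0 * 4
  = 12 L/h


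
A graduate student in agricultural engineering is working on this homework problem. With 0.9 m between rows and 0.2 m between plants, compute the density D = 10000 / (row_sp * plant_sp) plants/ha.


D = 10000 / (row_sp * plant_sp)
  = 10000 / (0.9 * 0.2)
  = 10000 / 0.1800
  = 55555.56 plants/ha


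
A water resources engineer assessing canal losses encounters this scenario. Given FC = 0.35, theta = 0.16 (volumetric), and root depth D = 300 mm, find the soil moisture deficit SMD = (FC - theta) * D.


SMD = (FC - theta) * D
    = (0.35 - 0.16) * 300
    = 0.190 * 300
    = 57 mm


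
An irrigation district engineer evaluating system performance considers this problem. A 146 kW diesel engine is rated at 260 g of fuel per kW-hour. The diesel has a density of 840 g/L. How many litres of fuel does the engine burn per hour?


FC = P * BSFC / rho_fuel
   = 146 * 260 / 840
   = 37960 / 840
   = 45.19 L/h


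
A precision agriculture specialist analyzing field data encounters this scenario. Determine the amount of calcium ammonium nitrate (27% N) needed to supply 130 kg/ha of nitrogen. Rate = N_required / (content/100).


Rate = N_required / (N_content / 100)
     = 130 / (27 / 100)
     = 130 / 0.27
     = 481.48 kg/ha


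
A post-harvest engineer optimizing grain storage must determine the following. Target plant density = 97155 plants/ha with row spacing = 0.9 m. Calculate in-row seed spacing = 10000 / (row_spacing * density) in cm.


spacing = 10000 / (row_sp * density)
        = 10000 / (0.9 * 97155)
        = 10000 / 87439.50
        = 0.11436 m = 11.44 cm


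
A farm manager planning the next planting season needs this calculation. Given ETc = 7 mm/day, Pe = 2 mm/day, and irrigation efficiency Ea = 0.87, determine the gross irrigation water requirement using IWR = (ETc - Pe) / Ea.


IWR = (ETc - Pe) / Ea
    = (7 - 2) / 0.87
    = 5 / 0.87
    = 5.75 mm/day


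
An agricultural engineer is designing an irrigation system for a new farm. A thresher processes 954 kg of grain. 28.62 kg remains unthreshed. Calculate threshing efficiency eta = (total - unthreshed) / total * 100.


eta = (total - unthreshed) / total * 100
    = (954 - 28.62) / 954 * 100
    = 925.38 / 954 * 100
    = 97%


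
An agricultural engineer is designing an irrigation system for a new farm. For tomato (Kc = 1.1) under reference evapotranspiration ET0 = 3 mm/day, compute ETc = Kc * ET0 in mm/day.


ETc = Kc * ET0
    = 1.1 * 3
    = 3.30 mm/day


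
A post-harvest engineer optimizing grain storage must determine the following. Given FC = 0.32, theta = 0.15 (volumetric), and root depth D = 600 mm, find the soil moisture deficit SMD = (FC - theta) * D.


SMD = (FC - theta) * D
    = (0.32 - 0.15) * 600
    = 0.170 * 600
    = 102 mm


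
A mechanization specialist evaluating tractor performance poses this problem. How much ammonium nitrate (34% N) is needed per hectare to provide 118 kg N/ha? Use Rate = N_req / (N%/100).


Rate = N_required / (N_content / 100)
     = 118 / (34 / 100)
     = 118 / 0.34
     = 347.06 kg/ha


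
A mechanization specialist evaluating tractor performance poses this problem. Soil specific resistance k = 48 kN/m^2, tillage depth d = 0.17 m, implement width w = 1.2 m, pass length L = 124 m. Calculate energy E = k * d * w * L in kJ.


E = k * d * w * L
  = 48 * 0.17 * 1.2 * 124
  = 1214.21 kJ


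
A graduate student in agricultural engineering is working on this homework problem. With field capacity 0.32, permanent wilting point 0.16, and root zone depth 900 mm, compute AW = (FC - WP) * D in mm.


AW = (FC - WP) * D
   = (0.32 - 0.16) * 900
   = 0.16 * 900
   = 144 mm


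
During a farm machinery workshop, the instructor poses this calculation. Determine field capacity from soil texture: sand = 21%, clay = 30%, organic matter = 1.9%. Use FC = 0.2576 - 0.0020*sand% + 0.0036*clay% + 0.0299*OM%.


FC = 0.2576 - 0.0020*21 + 0.0036*30 + 0.0299*1.9
   = 0.2576 - 0.0420 + 0.1080 + 0.0568
   = 0.3804


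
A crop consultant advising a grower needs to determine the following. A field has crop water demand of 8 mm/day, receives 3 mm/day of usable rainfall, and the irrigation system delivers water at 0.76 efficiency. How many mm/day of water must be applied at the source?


IWR = (ETc - Pe) / Ea
    = (8 - 3) / 0.76
    = 5 / 0.76
    = 6.58 mm/day


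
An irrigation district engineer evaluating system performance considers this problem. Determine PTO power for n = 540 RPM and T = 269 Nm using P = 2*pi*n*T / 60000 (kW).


P = 2*pi*n*T / 60000
  = 2*pi * 540 * 269 / 60000
  = 912695.50 / 60000
  = 15.21 kW


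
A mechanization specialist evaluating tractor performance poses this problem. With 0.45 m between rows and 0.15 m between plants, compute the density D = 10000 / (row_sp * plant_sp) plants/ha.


D = 10000 / (row_sp * plant_sp)
  = 10000 / (0.45 * 0.15)
  = 10000 / 0.0675
  = 148148.15 plants/ha


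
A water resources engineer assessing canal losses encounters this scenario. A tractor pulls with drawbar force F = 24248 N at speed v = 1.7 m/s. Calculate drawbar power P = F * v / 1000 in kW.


P = F * v / 1000
  = 24248 * 1.7 / 1000
  = 41221.60 / 1000
  = 41.22 kW


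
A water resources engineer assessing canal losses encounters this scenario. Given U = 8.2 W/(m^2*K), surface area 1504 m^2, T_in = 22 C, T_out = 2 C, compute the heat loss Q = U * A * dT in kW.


dT = 22 - (2) = 20 K
Q = U * A * dT
  = 8.2 * 1504 * 20
  = 246656 W = 246.66 kW


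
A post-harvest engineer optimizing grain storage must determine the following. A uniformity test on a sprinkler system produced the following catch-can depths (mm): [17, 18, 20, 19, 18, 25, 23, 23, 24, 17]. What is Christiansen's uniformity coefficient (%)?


xbar = 204 / 10 = 20.400
sum|xi - xbar| = 26.800
CU = 100 * (1 - 26.800 / (10 * 20.400))
   = 100 * (1 - 0.1314)
   = 86.86%


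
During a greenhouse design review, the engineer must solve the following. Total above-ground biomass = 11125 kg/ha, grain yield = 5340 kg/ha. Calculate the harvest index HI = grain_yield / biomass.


HI = grain_yield / biomass
   = 5340 / 11125
   = 0.48


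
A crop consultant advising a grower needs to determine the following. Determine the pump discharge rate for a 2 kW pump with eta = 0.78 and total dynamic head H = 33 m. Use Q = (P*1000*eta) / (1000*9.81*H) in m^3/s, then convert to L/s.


Q = (P * 1000 * eta) / (rho * g * H)
  = (2 * 1000 * 0.78) / (1000 * 9.81 * 33)
  = 1560 / 323730
  = 0.00482 m^3/s = 4.82 L/s


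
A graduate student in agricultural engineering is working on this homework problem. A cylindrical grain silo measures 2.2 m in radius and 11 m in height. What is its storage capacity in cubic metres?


V = pi * r^2 * h
  = pi * 2.2^2 * 11
  = pi * 4.84 * 11
  = 167.26 m^3


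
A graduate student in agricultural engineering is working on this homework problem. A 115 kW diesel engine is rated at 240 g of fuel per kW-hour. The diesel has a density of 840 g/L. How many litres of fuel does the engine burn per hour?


FC = P * BSFC / rho_fuel
   = 115 * 240 / 840
   = 27600 / 840
   = 32.86 L/h


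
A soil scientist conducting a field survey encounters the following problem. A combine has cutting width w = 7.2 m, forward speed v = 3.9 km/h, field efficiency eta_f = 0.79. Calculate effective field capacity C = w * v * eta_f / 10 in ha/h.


C = w * v * eta_f / 10
  = 7.2 * 3.9 * 0.79 / 10
  = 22.18 / 10
  = 2.22 ha/h


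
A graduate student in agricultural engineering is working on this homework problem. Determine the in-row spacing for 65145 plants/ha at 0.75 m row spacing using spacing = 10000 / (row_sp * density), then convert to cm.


spacing = 10000 / (row_sp * density)
        = 10000 / (0.75 * 65145)
        = 10000 / 48858.75
        = 0.20467 m = 20.47 cm


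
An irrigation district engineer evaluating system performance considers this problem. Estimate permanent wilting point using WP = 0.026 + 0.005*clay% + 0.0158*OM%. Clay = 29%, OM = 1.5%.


WP = 0.026 + 0.005*29 + 0.0158*1.5
   = 0.026 + 0.1450 + 0.0237
   = 0.1947


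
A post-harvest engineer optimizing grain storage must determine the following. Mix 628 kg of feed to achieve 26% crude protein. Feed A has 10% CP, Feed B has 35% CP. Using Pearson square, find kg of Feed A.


parts_A = CP_b - target = 35 - 26 = 9
parts_B = target - CP_a = 26 - 10 = 16
total_parts = 9 + 16 = 25
Feed A = 628 * 9 / 25 = 226.08 kg
Feed B = 628 * 16 / 25 = 401.92 kg

226.08 kg


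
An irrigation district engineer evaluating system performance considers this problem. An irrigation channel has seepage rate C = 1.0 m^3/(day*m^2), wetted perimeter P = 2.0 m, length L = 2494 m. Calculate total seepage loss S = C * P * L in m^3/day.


S = C * P * L
  = 1.0 * 2.0 * 2494
  = 4988 m^3/day


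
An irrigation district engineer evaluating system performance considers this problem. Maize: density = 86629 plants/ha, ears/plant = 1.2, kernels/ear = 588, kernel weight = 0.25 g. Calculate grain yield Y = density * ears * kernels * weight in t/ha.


Y = density * ears * kernels * kw
  = 86629 * 1.2 * 588 * 0.25 g/ha
  = 15281355.60 g/ha
  = 15281.36 kg/ha = 15.28 t/ha


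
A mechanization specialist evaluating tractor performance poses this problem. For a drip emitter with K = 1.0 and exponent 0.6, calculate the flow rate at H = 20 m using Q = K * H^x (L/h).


Q = K * H^x
  = 1.0 * 20^0.6
  = 1.0 * 6.0342
  = 6.03 L/h


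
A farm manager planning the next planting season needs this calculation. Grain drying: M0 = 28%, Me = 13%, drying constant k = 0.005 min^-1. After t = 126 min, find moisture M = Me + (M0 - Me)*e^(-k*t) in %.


M = Me + (M0 - Me) * e^(-k*t)
  = 13 + (28 - 13) * e^(-0.005*126)
  = 13 + 15 * e^(-0.630)
  = 13 + 15 * 0.53259
  = 13 + 7.9889
  = 20.99%


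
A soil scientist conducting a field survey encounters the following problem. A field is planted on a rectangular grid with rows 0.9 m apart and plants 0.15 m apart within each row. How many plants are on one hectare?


D = 10000 / (row_sp * plant_sp)
  = 10000 / (0.9 * 0.15)
  = 10000 / 0.1350
  = 74074.07 plants/ha


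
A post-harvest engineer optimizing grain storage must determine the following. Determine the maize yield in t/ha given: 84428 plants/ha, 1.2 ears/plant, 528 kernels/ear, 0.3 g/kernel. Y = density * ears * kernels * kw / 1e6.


Y = density * ears * kernels * kw
  = 84428 * 1.2 * 528 * 0.3 g/ha
  = 16048074.24 g/ha
  = 16048.07 kg/ha = 16.05 t/ha


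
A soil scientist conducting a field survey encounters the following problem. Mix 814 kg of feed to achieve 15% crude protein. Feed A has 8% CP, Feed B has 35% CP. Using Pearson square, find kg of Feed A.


parts_A = CP_b - target = 35 - 15 = 20
parts_B = target - CP_a = 15 - 8 = 7
total_parts = 20 + 7 = 27
Feed A = 814 * 20 / 27 = 602.96 kg
Feed B = 814 * 7 / 27 = 211.04 kg

602.96 kg


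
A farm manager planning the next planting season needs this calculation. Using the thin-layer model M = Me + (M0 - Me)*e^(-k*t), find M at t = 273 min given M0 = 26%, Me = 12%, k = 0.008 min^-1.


M = Me + (M0 - Me) * e^(-k*t)
  = 12 + (26 - 12) * e^(-0.008*273)
  = 12 + 14 * e^(-2.184)
  = 12 + 14 * 0.11259
  = 12 + 1.5763
  = 13.58%


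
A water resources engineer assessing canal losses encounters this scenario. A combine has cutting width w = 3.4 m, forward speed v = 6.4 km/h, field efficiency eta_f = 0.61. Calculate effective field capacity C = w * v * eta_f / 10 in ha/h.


C = w * v * eta_f / 10
  = 3.4 * 6.4 * 0.61 / 10
  = 13.27 / 10
  = 1.33 ha/h


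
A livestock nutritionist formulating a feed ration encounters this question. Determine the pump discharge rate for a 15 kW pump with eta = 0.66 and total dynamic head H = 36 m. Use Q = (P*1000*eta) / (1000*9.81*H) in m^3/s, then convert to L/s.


Q = (P * 1000 * eta) / (rho * g * H)
  = (15 * 1000 * 0.66) / (1000 * 9.81 * 36)
  = 9900 / 353160
  = 0.02803 m^3/s = 28.03 L/s


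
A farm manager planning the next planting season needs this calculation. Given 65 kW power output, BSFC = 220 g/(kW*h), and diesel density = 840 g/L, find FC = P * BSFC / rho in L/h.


FC = P * BSFC / rho_fuel
   = 65 * 220 / 840
   = 14300 / 840
   = 17.02 L/h


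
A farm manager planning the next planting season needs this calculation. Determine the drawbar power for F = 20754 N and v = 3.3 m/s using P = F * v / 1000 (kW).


P = F * v / 1000
  = 20754 * 3.3 / 1000
  = 68488.20 / 1000
  = 68.49 kW


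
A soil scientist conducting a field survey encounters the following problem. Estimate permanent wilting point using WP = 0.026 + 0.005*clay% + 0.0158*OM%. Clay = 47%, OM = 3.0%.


WP = 0.026 + 0.005*47 + 0.0158*3.0
   = 0.026 + 0.2350 + 0.0474
   = 0.3084


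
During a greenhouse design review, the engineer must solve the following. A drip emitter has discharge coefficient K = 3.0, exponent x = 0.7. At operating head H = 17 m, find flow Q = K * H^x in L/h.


Q = K * H^x
  = 3.0 * 17^0.7
  = 3.0 * 7.2663
  = 21.80 L/h


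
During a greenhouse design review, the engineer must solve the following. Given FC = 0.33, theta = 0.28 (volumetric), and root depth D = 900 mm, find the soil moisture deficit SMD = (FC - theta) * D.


SMD = (FC - theta) * D
    = (0.33 - 0.28) * 900
    = 0.050 * 900
    = 45 mm


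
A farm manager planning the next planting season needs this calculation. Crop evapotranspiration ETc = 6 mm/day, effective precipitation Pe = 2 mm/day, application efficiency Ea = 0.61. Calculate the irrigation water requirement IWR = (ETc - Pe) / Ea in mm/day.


IWR = (ETc - Pe) / Ea
    = (6 - 2) / 0.61
    = 4 / 0.61
    = 6.56 mm/day


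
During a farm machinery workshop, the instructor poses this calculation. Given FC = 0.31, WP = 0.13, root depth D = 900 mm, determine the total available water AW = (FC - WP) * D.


AW = (FC - WP) * D
   = (0.31 - 0.13) * 900
   = 0.18 * 900
   = 162 mm


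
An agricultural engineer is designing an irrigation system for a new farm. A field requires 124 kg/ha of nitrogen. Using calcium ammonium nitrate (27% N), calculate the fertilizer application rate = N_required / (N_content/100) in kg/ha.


Rate = N_required / (N_content / 100)
     = 124 / (27 / 100)
     = 124 / 0.27
     = 459.26 kg/ha


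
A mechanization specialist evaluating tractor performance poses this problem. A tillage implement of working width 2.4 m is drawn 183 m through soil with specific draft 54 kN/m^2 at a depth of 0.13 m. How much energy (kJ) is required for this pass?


E = k * d * w * L
  = 54 * 0.13 * 2.4 * 183
  = 3083.18 kJ


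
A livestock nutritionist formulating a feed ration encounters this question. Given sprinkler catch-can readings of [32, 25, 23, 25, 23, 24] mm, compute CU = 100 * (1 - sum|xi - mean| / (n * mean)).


xbar = 152 / 6 = 25.333
sum|xi - xbar| = 13.333
CU = 100 * (1 - 13.333 / (6 * 25.333))
   = 100 * (1 - 0.0877)
   = 91.23%


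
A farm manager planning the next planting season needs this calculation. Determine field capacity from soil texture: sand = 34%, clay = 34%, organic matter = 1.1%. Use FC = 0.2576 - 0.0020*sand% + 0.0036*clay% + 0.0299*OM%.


FC = 0.2576 - 0.0020*34 + 0.0036*34 + 0.0299*1.1
   = 0.2576 - 0.0680 + 0.1224 + 0.0329
   = 0.3449


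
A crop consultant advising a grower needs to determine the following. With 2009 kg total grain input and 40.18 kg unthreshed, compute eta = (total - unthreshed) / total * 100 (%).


eta = (total - unthreshed) / total * 100
    = (2009 - 40.18) / 2009 * 100
    = 1968.82 / 2009 * 100
    = 98%


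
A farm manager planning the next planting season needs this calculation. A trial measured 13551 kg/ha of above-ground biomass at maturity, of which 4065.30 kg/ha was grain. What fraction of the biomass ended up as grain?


HI = grain_yield / biomass
   = 4065.30 / 13551
   = 0.30


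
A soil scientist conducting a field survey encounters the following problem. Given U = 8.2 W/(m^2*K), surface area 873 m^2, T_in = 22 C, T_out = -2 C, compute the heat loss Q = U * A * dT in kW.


dT = 22 - (-2) = 24 K
Q = U * A * dT
  = 8.2 * 873 * 24
  = 171806.40 W = 171.81 kW


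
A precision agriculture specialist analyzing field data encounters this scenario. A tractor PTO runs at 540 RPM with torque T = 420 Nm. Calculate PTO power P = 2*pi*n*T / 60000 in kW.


P = 2*pi*n*T / 60000
  = 2*pi * 540 * 420 / 60000
  = 1425026.43 / 60000
  = 23.75 kW


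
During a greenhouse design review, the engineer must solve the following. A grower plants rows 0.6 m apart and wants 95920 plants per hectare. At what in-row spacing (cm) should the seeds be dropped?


spacing = 10000 / (row_sp * density)
        = 10000 / (0.6 * 95920)
        = 10000 / 57552
        = 0.17376 m = 17.38 cm


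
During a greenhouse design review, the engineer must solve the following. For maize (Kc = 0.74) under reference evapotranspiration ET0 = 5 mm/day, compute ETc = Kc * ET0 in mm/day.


ETc = Kc * ET0
    = 0.74 * 5
    = 3.70 mm/day


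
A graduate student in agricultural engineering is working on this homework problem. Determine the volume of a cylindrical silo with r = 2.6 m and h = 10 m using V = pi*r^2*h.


V = pi * r^2 * h
  = pi * 2.6^2 * 10
  = pi * 6.76 * 10
  = 212.37 m^3


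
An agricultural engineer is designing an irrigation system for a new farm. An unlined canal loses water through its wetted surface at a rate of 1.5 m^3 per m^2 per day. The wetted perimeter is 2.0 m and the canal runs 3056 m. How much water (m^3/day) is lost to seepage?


S = C * P * L
  = 1.5 * 2.0 * 3056
  = 9168 m^3/day


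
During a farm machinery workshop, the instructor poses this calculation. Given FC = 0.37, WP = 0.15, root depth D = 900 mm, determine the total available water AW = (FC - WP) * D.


AW = (FC - WP) * D
   = (0.37 - 0.15) * 900
   = 0.22 * 900
   = 198 mm


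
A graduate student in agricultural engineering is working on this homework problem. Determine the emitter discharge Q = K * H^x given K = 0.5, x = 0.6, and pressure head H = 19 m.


Q = K * H^x
  = 0.5 * 19^0.6
  = 0.5 * 5.8513
  = 2.93 L/h


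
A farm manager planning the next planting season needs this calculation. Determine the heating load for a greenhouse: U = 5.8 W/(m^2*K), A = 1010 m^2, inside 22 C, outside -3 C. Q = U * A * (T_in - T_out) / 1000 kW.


dT = 22 - (-3) = 25 K
Q = U * A * dT
  = 5.8 * 1010 * 25
  = 146450 W = 146.45 kW


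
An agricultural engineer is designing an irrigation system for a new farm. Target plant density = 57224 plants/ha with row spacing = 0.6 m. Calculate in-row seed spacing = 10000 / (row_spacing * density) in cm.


spacing = 10000 / (row_sp * density)
        = 10000 / (0.6 * 57224)
        = 10000 / 34334.40
        = 0.29125 m = 29.13 cm


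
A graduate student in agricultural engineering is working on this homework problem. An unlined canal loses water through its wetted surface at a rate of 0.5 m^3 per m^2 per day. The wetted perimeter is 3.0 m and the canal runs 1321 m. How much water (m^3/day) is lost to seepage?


S = C * P * L
  = 0.5 * 3.0 * 1321
  = 1981.50 m^3/day


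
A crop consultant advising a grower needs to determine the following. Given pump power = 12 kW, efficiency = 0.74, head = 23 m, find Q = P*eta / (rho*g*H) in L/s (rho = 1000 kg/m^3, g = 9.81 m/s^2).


Q = (P * 1000 * eta) / (rho * g * H)
  = (12 * 1000 * 0.74) / (1000 * 9.81 * 23)
  = 8880 / 225630
  = 0.03936 m^3/s = 39.36 L/s


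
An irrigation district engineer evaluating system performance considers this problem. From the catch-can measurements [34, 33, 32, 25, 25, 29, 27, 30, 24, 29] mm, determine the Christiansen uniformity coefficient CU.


xbar = 288 / 10 = 28.800
sum|xi - xbar| = 28.400
CU = 100 * (1 - 28.400 / (10 * 28.800))
   = 100 * (1 - 0.0986)
   = 90.14%


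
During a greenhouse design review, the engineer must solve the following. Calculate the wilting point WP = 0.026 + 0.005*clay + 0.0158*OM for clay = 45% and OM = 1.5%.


WP = 0.026 + 0.005*45 + 0.0158*1.5
   = 0.026 + 0.2250 + 0.0237
   = 0.2747


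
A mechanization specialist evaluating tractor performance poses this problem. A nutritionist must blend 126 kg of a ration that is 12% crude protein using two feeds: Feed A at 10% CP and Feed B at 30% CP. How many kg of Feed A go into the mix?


parts_A = CP_b - target = 30 - 12 = 18
parts_B = target - CP_a = 12 - 10 = 2
total_parts = 18 + 2 = 20
Feed A = 126 * 18 / 20 = 113.40 kg
Feed B = 126 * 2 / 20 = 12.60 kg

113.40 kg


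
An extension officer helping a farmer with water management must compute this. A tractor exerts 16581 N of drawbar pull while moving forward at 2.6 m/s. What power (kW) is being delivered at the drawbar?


P = F * v / 1000
  = 16581 * 2.6 / 1000
  = 43110.60 / 1000
  = 43.11 kW


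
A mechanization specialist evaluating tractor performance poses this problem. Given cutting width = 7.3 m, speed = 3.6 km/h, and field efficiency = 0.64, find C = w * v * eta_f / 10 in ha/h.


C = w * v * eta_f / 10
  = 7.3 * 3.6 * 0.64 / 10
  = 16.82 / 10
  = 1.68 ha/h


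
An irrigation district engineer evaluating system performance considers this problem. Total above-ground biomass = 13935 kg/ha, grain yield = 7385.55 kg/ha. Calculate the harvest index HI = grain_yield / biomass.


HI = grain_yield / biomass
   = 7385.55 / 13935
   = 0.53


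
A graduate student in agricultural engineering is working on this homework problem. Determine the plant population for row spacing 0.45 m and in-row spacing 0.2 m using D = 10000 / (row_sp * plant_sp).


D = 10000 / (row_sp * plant_sp)
  = 10000 / (0.45 * 0.2)
  = 10000 / 0.0900
  = 111111.11 plants/ha


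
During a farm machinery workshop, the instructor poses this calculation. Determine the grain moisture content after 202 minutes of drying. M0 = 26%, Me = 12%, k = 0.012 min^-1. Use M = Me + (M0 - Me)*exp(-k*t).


M = Me + (M0 - Me) * e^(-k*t)
  = 12 + (26 - 12) * e^(-0.012*202)
  = 12 + 14 * e^(-2.424)
  = 12 + 14 * 0.08857
  = 12 + 1.2399
  = 13.24%


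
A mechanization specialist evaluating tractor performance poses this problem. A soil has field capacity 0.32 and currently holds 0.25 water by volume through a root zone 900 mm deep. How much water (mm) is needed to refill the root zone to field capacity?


SMD = (FC - theta) * D
    = (0.32 - 0.25) * 900
    = 0.070 * 900
    = 63 mm


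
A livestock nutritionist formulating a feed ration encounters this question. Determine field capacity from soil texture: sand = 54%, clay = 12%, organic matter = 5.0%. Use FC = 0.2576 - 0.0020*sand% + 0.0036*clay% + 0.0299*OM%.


FC = 0.2576 - 0.0020*54 + 0.0036*12 + 0.0299*5.0
   = 0.2576 - 0.1080 + 0.0432 + 0.1495
   = 0.3423


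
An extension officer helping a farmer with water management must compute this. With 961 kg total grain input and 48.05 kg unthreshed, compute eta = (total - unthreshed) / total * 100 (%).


eta = (total - unthreshed) / total * 100
    = (961 - 48.05) / 961 * 100
    = 912.95 / 961 * 100
    = 95%


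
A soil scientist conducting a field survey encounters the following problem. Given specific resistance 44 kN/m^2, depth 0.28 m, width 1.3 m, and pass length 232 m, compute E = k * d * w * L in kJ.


E = k * d * w * L
  = 44 * 0.28 * 1.3 * 232
  = 3715.71 kJ


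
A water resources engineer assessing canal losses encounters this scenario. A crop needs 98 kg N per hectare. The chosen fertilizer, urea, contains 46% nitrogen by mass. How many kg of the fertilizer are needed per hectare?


Rate = N_required / (N_content / 100)
     = 98 / (46 / 100)
     = 98 / 0.46
     = 213.04 kg/ha


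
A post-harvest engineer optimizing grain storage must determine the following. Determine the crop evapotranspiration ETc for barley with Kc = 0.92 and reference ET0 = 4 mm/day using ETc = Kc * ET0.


ETc = Kc * ET0
    = 0.92 * 4
    = 3.68 mm/day


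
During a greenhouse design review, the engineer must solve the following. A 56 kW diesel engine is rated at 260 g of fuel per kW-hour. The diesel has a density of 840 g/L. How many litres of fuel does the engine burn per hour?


FC = P * BSFC / rho_fuel
   = 56 * 260 / 840
   = 14560 / 840
   = 17.33 L/h


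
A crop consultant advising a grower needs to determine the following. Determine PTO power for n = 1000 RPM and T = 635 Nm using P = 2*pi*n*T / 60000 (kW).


P = 2*pi*n*T / 60000
  = 2*pi * 1000 * 635 / 60000
  = 3989822.67 / 60000
  = 66.50 kW


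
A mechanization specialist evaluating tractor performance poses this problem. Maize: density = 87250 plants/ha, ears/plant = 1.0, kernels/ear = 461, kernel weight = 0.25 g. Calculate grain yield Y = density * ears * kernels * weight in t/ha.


Y = density * ears * kernels * kw
  = 87250 * 1.0 * 461 * 0.25 g/ha
  = 10055562.50 g/ha
  = 10055.56 kg/ha = 10.06 t/ha


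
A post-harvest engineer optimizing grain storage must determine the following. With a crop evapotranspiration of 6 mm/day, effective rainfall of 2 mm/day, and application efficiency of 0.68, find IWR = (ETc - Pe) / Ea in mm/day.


IWR = (ETc - Pe) / Ea
    = (6 - 2) / 0.68
    = 4 / 0.68
    = 5.88 mm/day


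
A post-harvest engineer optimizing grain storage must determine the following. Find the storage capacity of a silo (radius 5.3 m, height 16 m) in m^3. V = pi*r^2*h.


V = pi * r^2 * h
  = pi * 5.3^2 * 16
  = pi * 28.09 * 16
  = 1411.96 m^3


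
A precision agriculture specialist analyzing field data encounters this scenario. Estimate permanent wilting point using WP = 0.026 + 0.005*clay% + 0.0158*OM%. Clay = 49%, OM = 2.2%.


WP = 0.026 + 0.005*49 + 0.0158*2.2
   = 0.026 + 0.2450 + 0.0348
   = 0.3058


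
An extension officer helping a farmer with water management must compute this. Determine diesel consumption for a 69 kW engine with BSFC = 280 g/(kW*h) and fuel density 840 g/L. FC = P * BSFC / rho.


FC = P * BSFC / rho_fuel
   = 69 * 280 / 840
   = 19320 / 840
   = 23 L/h


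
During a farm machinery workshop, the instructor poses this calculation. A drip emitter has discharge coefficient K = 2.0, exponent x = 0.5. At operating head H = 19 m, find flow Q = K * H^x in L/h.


Q = K * H^x
  = 2.0 * 19^0.5
  = 2.0 * 4.3589
  = 8.72 L/h


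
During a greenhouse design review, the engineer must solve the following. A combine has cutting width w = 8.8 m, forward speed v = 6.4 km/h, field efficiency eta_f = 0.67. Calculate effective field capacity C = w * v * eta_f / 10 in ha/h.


C = w * v * eta_f / 10
  = 8.8 * 6.4 * 0.67 / 10
  = 37.73 / 10
  = 3.77 ha/h


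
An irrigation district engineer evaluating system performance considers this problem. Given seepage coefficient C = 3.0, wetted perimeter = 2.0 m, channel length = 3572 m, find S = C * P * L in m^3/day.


S = C * P * L
  = 3.0 * 2.0 * 3572
  = 21432 m^3/day
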